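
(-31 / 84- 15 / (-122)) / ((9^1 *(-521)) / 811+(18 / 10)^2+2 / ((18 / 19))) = 76700325 / 134216348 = 0.57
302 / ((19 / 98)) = 29596 / 19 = 1557.68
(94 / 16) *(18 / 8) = 423 / 32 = 13.22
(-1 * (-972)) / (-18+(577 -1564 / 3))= 25.81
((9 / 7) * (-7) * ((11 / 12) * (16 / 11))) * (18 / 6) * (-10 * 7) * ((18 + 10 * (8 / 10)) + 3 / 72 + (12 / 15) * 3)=71673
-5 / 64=-0.08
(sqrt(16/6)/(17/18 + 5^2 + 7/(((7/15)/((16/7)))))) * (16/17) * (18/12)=0.04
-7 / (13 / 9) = -63 / 13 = -4.85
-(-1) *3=3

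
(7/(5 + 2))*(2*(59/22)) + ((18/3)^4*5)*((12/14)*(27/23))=6525.61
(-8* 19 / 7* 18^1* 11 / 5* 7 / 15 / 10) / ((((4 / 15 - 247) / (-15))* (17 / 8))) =-361152 / 314585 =-1.15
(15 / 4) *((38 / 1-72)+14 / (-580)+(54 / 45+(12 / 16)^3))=-902079 / 7424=-121.51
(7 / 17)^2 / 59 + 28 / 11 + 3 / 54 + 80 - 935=-2877772823 / 3376098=-852.40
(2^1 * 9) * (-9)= -162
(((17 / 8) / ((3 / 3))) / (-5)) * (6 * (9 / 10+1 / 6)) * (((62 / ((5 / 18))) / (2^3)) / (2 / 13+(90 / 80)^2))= -7892352 / 147625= -53.46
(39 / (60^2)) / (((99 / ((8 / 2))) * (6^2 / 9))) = 13 / 118800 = 0.00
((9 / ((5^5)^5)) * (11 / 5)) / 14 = 99 / 20861625671386718750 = 0.00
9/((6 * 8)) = 3/16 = 0.19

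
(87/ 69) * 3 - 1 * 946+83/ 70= -1515061/ 1610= -941.03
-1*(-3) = 3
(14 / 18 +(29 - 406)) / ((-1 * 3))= 3386 / 27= 125.41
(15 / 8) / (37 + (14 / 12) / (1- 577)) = 1296 / 25573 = 0.05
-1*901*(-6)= 5406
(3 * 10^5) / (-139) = -300000 / 139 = -2158.27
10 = 10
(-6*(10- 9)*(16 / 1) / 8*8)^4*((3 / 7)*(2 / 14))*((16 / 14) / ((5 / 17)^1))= 34653339648 / 1715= 20206028.95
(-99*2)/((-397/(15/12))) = 495/794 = 0.62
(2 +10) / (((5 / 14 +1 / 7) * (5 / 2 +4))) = 3.69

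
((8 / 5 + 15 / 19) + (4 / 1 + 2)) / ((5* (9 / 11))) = 8767 / 4275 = 2.05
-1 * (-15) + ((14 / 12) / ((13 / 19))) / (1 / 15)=1055 / 26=40.58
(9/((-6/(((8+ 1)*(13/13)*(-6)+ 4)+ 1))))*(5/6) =245/4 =61.25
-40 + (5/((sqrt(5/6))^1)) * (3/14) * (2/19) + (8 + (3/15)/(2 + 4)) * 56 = 3 * sqrt(30)/133 + 6148/15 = 409.99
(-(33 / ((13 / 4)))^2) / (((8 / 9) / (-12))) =235224 / 169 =1391.86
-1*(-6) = 6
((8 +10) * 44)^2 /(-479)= -627264 /479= -1309.53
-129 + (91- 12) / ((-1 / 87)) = -7002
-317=-317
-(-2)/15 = 2/15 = 0.13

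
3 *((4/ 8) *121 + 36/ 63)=2565/ 14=183.21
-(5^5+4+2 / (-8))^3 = -1960164690875 / 64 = -30627573294.92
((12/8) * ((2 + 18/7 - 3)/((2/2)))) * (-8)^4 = 67584/7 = 9654.86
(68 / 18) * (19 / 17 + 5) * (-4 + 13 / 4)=-52 / 3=-17.33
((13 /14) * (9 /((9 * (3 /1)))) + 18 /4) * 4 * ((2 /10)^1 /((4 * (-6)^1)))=-101 /630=-0.16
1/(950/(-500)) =-0.53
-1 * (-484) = 484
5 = 5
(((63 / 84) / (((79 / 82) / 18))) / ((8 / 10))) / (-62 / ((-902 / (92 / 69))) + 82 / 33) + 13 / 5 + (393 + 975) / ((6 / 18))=7552034761 / 1835960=4113.40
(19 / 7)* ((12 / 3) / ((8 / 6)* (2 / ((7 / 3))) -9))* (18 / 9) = -152 / 55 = -2.76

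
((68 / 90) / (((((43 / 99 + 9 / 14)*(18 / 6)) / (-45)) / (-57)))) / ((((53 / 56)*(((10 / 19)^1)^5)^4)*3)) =79396043.73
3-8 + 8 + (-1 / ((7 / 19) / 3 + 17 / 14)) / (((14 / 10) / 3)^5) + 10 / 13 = -999862267 / 33304271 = -30.02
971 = 971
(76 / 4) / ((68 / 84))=399 / 17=23.47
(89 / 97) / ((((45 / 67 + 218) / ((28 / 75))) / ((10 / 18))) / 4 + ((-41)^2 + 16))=95408 / 203868683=0.00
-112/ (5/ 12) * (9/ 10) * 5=-6048/ 5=-1209.60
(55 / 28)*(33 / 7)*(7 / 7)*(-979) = -1776885 / 196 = -9065.74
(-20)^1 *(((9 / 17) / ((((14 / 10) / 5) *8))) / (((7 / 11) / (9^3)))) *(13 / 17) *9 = -1055500875 / 28322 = -37267.88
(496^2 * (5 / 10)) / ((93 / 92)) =365056 / 3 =121685.33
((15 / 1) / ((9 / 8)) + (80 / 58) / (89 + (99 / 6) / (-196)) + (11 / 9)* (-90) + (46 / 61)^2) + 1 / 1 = -214572741893 / 2256700917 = -95.08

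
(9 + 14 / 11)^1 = 10.27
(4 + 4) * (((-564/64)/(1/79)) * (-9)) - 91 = 100069/2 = 50034.50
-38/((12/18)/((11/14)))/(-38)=33/28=1.18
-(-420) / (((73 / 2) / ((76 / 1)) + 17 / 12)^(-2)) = 26187875 / 17328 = 1511.30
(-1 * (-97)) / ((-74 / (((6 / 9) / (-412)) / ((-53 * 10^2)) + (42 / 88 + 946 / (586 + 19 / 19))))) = -4285244932279 / 1565045077200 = -2.74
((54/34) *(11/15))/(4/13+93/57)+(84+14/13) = 85.68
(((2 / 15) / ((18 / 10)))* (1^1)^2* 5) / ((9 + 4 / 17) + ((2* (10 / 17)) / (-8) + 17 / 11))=3740 / 107379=0.03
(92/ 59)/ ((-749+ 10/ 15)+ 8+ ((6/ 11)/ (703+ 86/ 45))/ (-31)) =-2985453636/ 1417430696369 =-0.00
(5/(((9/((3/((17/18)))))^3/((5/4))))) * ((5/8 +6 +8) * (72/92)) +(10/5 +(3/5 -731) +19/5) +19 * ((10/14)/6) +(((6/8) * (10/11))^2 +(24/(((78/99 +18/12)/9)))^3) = 16623835660417016473877/19771522018890180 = 840796.96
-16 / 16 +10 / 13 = -3 / 13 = -0.23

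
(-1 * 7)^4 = 2401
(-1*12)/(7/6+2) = -3.79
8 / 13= 0.62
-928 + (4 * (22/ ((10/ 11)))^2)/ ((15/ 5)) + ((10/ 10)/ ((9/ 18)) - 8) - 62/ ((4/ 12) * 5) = -190.35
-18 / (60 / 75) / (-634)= 45 / 1268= 0.04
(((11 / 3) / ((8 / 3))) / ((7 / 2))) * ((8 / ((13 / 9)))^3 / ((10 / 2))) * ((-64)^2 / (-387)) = -467140608 / 3306485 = -141.28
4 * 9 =36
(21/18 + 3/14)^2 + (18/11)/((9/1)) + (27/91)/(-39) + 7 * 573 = 3290000249/819819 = 4013.08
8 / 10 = 4 / 5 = 0.80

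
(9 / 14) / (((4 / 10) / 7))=45 / 4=11.25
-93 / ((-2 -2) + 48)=-93 / 44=-2.11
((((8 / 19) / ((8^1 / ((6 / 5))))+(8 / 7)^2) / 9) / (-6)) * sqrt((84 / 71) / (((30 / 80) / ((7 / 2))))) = -12748 * sqrt(71) / 1274805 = -0.08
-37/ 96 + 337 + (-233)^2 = 5244059/ 96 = 54625.61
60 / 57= 1.05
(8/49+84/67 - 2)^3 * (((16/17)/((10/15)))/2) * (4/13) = -336563517312/7819967027327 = -0.04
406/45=9.02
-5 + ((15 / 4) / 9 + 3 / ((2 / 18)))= 269 / 12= 22.42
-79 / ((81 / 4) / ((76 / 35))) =-24016 / 2835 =-8.47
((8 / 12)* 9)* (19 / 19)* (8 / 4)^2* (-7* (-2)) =336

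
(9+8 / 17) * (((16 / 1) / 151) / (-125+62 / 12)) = -15456 / 1845673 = -0.01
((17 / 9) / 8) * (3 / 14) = 17 / 336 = 0.05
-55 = -55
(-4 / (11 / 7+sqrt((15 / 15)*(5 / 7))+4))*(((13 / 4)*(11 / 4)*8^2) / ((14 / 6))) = -133848 / 743+3432*sqrt(35) / 743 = -152.82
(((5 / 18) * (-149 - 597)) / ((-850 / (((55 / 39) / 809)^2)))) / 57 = 225665 / 17362911012642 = 0.00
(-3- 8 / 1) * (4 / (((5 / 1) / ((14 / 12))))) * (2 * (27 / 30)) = -462 / 25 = -18.48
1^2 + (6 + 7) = 14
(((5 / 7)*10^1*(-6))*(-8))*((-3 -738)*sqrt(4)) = -3556800 / 7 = -508114.29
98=98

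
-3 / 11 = -0.27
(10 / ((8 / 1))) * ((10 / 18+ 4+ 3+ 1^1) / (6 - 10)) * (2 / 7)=-55 / 72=-0.76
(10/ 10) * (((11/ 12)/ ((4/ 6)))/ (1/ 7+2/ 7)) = 77/ 24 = 3.21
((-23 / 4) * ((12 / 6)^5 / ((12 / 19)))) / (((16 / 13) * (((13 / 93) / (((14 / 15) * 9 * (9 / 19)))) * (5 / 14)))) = -943299 / 50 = -18865.98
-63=-63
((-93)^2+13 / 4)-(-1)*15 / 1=34669 / 4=8667.25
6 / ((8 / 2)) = 1.50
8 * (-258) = -2064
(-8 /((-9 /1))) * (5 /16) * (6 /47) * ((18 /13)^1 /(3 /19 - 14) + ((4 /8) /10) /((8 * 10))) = -543781 /154265280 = -0.00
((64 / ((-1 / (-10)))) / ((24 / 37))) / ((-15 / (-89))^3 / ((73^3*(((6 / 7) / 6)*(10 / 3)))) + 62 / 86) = 69811788228406880 / 51009557966553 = 1368.60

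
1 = 1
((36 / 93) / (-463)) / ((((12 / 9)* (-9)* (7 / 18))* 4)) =9 / 200942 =0.00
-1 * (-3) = 3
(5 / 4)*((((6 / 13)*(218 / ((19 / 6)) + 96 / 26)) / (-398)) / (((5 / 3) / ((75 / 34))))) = -3023325 / 21725626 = -0.14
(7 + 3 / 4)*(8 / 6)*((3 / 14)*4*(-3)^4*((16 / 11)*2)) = 160704 / 77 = 2087.06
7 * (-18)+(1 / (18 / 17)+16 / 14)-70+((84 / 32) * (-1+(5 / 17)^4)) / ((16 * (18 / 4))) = -4082098793 / 21047292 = -193.95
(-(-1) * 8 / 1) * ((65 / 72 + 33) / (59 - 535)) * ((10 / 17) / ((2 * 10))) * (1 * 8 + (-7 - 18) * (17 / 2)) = 998369 / 291312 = 3.43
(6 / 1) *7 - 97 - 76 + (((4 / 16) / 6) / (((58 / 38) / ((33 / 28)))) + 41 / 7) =-812719 / 6496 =-125.11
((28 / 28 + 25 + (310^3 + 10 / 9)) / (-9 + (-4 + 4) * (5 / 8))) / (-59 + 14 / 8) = 1072476976 / 18549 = 57818.59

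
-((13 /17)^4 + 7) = -613208 /83521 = -7.34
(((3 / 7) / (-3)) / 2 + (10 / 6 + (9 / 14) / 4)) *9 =885 / 56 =15.80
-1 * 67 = -67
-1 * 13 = -13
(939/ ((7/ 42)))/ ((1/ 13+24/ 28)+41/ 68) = 34863192/ 9511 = 3665.57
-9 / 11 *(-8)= 72 / 11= 6.55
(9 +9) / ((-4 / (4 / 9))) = -2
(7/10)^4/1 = 2401/10000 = 0.24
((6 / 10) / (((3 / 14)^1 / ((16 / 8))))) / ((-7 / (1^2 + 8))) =-36 / 5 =-7.20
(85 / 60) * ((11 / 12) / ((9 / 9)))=187 / 144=1.30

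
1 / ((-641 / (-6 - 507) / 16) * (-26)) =-4104 / 8333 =-0.49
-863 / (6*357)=-863 / 2142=-0.40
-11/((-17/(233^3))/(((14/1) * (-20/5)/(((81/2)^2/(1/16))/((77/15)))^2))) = -5774839768621/329307415650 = -17.54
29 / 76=0.38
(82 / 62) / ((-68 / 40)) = -410 / 527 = -0.78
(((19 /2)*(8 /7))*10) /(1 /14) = 1520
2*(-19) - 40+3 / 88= -6861 / 88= -77.97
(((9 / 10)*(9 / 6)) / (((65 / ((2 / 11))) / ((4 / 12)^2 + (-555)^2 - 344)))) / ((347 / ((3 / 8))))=191709 / 152680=1.26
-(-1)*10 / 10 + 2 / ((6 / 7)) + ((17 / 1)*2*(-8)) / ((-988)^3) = 602768971 / 180830676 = 3.33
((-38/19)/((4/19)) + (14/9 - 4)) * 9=-215/2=-107.50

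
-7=-7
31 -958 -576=-1503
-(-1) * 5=5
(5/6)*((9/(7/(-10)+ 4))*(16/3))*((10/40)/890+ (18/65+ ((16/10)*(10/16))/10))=5290/1157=4.57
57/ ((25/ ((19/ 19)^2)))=57/ 25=2.28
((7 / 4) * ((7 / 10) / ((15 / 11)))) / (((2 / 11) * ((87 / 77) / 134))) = 30587711 / 52200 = 585.97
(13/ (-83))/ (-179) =13/ 14857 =0.00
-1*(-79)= 79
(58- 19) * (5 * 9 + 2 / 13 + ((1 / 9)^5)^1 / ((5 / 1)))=173308828 / 98415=1761.00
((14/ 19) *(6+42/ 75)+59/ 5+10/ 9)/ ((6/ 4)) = 151718/ 12825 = 11.83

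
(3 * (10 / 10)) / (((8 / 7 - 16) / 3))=-63 / 104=-0.61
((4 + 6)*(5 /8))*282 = 3525 /2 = 1762.50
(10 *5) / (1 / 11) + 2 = 552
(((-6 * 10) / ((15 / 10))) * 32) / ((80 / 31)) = -496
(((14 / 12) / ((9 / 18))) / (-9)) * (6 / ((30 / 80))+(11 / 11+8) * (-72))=163.85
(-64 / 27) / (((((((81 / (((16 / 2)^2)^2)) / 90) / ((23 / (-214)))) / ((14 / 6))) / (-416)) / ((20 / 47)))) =-1755735654400 / 3666141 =-478905.65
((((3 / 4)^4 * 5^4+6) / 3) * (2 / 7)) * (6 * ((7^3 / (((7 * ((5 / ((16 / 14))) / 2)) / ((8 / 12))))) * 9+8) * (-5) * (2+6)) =-4642329 / 7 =-663189.86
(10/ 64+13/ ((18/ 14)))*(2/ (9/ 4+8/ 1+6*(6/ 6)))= 2957/ 2340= 1.26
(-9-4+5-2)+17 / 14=-123 / 14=-8.79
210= 210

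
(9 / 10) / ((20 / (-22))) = -0.99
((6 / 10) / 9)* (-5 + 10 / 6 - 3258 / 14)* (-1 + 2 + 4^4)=-4044.28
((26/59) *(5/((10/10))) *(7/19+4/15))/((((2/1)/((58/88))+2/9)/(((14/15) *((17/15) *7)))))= 6687226/2101875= 3.18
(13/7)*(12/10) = 78/35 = 2.23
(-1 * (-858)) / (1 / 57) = 48906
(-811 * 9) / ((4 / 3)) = -5474.25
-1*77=-77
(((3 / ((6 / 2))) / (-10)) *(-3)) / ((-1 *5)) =-3 / 50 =-0.06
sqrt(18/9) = sqrt(2) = 1.41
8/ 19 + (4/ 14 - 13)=-1635/ 133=-12.29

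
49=49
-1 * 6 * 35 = -210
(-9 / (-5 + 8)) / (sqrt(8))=-3 * sqrt(2) / 4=-1.06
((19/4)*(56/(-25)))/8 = -133/100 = -1.33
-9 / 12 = -3 / 4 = -0.75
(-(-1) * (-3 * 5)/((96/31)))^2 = 24025/1024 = 23.46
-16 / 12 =-4 / 3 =-1.33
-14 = -14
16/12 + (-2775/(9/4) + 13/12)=-14771/12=-1230.92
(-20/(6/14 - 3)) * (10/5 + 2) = 280/9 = 31.11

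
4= 4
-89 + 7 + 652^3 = 277167726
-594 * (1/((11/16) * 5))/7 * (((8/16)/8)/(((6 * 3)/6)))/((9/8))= -16/35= -0.46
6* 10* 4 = 240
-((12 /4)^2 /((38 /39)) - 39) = 29.76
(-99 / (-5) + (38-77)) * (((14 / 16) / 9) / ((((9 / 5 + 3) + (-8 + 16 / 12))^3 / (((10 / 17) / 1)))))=1125 / 6664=0.17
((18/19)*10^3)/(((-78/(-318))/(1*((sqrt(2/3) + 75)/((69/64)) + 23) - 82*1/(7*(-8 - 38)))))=6784000*sqrt(6)/5681 + 14256576000/39767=361427.75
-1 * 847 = -847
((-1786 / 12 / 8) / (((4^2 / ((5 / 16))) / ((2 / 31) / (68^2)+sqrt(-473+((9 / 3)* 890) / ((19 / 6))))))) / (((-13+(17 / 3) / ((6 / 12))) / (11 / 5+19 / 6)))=143773 / 8807055360+7567* sqrt(133627) / 122880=22.51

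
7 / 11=0.64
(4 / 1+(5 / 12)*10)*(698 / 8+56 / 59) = 720.29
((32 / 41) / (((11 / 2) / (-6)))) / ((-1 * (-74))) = -0.01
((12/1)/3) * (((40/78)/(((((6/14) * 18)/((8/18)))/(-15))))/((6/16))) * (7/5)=-62720/9477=-6.62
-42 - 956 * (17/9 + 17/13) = -3097.93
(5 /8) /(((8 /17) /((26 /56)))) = 1105 /1792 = 0.62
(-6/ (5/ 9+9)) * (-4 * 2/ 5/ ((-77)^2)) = 216/ 1274735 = 0.00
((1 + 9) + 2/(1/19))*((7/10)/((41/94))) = 15792/205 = 77.03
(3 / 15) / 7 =1 / 35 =0.03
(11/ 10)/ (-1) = -11/ 10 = -1.10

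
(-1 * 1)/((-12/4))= 0.33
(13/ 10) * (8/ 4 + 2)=5.20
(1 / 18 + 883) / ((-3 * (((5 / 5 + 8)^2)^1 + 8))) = -15895 / 4806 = -3.31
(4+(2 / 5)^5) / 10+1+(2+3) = 100016 / 15625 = 6.40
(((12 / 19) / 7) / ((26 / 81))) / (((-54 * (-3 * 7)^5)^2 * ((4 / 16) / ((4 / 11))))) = 8 / 951703968973214457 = 0.00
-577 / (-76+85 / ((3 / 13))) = -1731 / 877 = -1.97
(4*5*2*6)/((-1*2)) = -120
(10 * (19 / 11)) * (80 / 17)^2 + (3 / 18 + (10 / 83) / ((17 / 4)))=605876737 / 1583142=382.71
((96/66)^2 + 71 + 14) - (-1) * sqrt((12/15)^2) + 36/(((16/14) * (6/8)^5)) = 3604423/16335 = 220.66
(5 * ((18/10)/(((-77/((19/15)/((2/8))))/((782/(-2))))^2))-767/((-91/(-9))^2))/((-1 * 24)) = -11465072053/46246200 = -247.91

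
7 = 7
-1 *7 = -7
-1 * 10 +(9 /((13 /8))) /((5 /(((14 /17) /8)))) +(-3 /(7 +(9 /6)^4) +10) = -0.13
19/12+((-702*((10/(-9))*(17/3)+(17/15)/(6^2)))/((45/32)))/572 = 69803/9900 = 7.05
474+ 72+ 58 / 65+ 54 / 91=19162 / 35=547.49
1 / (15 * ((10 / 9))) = 3 / 50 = 0.06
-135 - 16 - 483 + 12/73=-46270/73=-633.84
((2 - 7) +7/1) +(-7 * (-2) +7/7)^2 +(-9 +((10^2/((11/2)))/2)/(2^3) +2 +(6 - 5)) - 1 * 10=4667/22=212.14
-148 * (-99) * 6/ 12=7326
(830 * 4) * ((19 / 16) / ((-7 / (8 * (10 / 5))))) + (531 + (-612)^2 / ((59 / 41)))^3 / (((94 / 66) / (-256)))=-215460371481109700623385672 / 67569691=-3188713286865699898.25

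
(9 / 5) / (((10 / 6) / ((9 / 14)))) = 243 / 350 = 0.69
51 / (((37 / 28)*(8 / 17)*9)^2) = 240737 / 147852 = 1.63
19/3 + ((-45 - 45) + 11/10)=-2477/30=-82.57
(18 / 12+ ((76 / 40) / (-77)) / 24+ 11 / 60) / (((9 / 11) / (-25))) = -51815 / 1008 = -51.40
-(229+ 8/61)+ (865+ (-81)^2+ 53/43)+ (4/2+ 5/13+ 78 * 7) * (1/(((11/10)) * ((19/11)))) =4850506810/647881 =7486.72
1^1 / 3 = 1 / 3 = 0.33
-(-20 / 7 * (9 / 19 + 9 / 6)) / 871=750 / 115843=0.01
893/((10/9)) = 8037/10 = 803.70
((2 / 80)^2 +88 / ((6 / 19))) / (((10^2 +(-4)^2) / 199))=266182997 / 556800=478.06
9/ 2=4.50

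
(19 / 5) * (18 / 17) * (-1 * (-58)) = 19836 / 85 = 233.36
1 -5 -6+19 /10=-81 /10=-8.10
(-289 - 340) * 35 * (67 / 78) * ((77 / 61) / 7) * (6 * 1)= -20460.35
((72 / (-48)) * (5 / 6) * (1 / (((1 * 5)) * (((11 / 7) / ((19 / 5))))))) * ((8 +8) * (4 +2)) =-58.04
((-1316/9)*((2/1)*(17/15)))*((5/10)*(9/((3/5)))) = -22372/9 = -2485.78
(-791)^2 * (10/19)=6256810/19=329305.79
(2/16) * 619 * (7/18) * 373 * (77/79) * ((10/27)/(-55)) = -11313463/153576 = -73.67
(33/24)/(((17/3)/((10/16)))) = 165/1088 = 0.15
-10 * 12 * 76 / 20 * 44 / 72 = -836 / 3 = -278.67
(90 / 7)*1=90 / 7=12.86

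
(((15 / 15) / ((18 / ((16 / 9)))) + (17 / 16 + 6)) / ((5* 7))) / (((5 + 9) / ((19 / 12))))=176339 / 7620480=0.02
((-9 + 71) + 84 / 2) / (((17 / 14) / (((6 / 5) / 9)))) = 2912 / 255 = 11.42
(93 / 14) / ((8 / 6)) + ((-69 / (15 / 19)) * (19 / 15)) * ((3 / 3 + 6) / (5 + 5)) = -1522763 / 21000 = -72.51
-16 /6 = -8 /3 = -2.67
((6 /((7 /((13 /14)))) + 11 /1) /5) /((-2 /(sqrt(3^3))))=-867 * sqrt(3) /245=-6.13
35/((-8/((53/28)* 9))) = -2385/32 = -74.53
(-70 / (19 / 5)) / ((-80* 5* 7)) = 1 / 152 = 0.01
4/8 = 1/2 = 0.50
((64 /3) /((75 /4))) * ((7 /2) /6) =0.66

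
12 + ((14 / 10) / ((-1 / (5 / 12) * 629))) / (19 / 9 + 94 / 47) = 1117083 / 93092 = 12.00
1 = 1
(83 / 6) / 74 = 83 / 444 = 0.19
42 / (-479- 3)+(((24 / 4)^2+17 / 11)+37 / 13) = 1389013 / 34463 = 40.30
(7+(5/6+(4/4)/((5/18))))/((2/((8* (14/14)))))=686/15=45.73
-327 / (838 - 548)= -1.13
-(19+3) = -22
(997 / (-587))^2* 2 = 1988018 / 344569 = 5.77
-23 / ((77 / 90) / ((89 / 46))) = -52.01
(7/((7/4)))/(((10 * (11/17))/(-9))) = -306/55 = -5.56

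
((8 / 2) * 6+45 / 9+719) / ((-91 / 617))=-5071.60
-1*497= -497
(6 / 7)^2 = 36 / 49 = 0.73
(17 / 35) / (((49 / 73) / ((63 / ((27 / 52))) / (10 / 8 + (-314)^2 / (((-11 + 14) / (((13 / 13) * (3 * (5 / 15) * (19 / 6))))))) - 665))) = -441715596851 / 917939785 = -481.20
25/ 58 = 0.43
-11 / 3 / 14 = -11 / 42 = -0.26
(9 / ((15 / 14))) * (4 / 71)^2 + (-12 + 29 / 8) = -1683359 / 201640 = -8.35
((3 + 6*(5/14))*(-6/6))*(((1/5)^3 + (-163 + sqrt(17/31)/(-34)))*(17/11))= 1295.64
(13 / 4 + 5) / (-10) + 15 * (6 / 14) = 1569 / 280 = 5.60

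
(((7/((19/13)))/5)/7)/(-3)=-13/285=-0.05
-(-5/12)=5/12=0.42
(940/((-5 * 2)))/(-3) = 94/3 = 31.33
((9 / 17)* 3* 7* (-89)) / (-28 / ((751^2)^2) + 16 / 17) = -5350711790104821 / 5089554047540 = -1051.31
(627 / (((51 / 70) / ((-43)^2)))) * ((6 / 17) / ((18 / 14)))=378712180 / 867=436807.59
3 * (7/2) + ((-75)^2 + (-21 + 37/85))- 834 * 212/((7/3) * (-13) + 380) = 911139331/178330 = 5109.29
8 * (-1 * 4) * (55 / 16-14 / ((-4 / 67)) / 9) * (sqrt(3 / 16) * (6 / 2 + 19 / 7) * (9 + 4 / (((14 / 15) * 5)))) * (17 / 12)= -32610.02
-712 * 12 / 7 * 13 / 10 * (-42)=333216 / 5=66643.20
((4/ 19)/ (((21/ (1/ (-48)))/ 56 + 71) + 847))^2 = 1/ 18275625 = 0.00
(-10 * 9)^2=8100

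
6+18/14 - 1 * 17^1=-68/7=-9.71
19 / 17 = 1.12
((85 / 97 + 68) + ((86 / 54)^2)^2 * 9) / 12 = 363065033 / 34366518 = 10.56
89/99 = 0.90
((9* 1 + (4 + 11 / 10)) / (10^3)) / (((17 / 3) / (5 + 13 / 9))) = 1363 / 85000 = 0.02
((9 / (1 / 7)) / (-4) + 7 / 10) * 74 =-11137 / 10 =-1113.70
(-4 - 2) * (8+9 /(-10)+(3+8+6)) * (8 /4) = -1446 /5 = -289.20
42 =42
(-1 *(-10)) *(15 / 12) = 25 / 2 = 12.50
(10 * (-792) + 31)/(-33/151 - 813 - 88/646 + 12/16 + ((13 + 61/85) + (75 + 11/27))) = 207775906380/19054589023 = 10.90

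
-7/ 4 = -1.75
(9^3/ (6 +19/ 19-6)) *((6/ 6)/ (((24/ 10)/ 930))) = 564975/ 2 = 282487.50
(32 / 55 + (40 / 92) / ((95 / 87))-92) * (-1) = 2187666 / 24035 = 91.02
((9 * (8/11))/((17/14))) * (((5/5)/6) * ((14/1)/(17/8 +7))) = 18816/13651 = 1.38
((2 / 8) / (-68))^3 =-1 / 20123648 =-0.00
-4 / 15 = -0.27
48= 48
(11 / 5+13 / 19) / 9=274 / 855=0.32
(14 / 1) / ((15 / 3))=14 / 5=2.80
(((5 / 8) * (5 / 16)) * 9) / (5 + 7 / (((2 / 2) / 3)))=225 / 3328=0.07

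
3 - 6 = -3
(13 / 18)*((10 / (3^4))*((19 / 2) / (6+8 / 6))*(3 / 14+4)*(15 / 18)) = 364325 / 898128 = 0.41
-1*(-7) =7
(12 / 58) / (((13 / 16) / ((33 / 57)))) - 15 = -106389 / 7163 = -14.85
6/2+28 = 31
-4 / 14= -2 / 7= -0.29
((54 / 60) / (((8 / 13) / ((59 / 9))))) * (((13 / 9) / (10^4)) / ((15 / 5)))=9971 / 21600000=0.00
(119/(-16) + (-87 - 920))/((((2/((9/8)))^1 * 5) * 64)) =-146079/81920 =-1.78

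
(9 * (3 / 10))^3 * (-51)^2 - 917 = 50278483 / 1000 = 50278.48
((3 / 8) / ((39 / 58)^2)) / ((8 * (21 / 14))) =0.07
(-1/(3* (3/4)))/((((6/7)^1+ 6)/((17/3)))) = -119/324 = -0.37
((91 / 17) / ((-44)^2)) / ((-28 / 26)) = -169 / 65824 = -0.00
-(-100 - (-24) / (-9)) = 308 / 3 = 102.67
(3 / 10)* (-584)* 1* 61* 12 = -641232 / 5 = -128246.40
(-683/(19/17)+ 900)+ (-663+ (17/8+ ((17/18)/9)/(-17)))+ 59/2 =-4216693/12312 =-342.49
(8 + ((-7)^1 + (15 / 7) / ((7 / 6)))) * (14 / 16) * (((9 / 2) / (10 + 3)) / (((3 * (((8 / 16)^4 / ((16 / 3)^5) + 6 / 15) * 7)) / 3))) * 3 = 19676528640 / 21374947139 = 0.92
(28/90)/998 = 7/22455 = 0.00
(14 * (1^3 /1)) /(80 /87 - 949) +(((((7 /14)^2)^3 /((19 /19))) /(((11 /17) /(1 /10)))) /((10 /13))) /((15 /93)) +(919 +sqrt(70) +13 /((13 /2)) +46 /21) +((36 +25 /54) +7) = sqrt(70) +5304467909261237 /5487429024000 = 975.02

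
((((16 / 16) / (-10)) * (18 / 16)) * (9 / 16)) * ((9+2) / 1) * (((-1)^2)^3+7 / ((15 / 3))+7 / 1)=-6.54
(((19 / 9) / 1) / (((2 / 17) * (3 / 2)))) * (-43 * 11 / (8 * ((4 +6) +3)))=-54.41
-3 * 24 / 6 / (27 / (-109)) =436 / 9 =48.44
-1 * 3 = -3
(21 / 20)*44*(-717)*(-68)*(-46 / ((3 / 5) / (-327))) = 56470856904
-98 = -98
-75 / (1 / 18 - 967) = 270 / 3481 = 0.08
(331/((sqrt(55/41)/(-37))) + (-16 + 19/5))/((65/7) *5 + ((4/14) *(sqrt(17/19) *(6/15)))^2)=-57009785 *sqrt(2255)/11889867 - 283955/1080897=-227.95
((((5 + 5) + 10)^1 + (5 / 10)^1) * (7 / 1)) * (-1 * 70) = -10045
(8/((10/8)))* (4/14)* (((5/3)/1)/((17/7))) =1.25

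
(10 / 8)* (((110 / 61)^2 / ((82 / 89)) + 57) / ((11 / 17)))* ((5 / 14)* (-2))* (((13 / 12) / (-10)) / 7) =10204041835 / 7894116384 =1.29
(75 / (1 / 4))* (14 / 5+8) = 3240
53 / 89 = 0.60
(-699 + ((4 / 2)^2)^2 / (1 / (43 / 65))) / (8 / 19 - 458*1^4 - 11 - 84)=850193 / 682435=1.25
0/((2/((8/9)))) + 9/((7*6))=3/14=0.21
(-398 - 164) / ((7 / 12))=-6744 / 7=-963.43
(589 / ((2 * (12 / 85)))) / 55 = 37.93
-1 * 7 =-7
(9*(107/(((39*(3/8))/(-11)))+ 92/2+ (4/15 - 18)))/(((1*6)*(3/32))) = -488704/585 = -835.39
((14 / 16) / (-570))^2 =49 / 20793600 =0.00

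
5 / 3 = 1.67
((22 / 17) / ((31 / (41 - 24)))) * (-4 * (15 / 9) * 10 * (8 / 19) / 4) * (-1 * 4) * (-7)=-246400 / 1767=-139.45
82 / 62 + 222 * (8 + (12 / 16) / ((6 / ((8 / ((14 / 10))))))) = 420089 / 217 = 1935.89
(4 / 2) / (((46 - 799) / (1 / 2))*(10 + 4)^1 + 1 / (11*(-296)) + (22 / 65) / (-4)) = -423280 / 4462235733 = -0.00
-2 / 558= -1 / 279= -0.00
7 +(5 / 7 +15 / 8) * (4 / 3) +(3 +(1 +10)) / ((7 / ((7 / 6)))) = 179 / 14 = 12.79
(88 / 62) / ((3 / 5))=220 / 93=2.37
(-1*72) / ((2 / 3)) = -108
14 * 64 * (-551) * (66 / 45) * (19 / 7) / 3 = -655126.76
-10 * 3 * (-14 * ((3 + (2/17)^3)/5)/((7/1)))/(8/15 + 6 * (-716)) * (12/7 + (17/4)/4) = -0.02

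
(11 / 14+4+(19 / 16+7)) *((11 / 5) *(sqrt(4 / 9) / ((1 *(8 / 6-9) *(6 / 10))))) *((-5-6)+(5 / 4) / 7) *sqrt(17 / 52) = 1614283 *sqrt(221) / 937664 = 25.59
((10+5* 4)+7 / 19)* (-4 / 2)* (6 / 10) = -3462 / 95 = -36.44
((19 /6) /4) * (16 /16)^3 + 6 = 163 /24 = 6.79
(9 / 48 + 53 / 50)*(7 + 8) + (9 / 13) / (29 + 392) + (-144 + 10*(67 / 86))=-2212095437 / 18827120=-117.50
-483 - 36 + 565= 46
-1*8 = -8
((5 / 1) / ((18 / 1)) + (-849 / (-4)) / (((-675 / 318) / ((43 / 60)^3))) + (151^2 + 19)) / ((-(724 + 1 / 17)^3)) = -3626700323252891 / 60424536155979600000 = -0.00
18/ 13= 1.38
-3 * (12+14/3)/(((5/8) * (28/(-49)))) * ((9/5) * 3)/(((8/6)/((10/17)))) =5670/17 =333.53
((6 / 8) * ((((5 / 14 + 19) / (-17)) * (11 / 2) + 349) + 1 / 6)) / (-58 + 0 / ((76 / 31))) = -4.43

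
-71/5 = -14.20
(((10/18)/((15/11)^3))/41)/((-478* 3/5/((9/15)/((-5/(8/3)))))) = 5324/892933875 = 0.00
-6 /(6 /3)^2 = -3 /2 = -1.50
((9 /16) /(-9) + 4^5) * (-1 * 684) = -2801493 /4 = -700373.25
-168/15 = -56/5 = -11.20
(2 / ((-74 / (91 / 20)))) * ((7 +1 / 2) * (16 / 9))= -182 / 111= -1.64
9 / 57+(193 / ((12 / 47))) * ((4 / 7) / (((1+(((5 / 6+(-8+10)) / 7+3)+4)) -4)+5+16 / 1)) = 347899 / 20273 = 17.16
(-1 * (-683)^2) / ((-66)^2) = -466489 / 4356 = -107.09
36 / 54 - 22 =-64 / 3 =-21.33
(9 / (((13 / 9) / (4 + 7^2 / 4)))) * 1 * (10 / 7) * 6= 6075 / 7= 867.86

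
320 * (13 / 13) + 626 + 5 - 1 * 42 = 909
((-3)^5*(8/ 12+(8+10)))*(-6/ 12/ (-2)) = -1134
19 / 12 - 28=-317 / 12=-26.42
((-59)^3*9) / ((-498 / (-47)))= -28958439 / 166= -174448.43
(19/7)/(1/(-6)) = -114/7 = -16.29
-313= -313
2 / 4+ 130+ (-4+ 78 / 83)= 21155 / 166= 127.44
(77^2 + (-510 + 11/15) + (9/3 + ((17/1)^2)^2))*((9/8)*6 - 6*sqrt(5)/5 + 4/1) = 14342177/15 - 2668312*sqrt(5)/25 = 717484.05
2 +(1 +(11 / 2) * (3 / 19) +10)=527 / 38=13.87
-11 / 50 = -0.22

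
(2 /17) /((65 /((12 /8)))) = 3 /1105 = 0.00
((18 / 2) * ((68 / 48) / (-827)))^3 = -132651 / 36198994112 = -0.00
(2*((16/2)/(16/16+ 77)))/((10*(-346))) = -2/33735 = -0.00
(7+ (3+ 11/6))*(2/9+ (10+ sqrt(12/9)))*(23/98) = 1633*sqrt(3)/882+ 37559/1323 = 31.60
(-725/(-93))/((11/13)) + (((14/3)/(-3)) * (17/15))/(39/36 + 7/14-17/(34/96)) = 9.25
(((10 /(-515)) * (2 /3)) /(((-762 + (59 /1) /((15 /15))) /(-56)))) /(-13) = 224 /2823951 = 0.00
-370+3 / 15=-1849 / 5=-369.80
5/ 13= 0.38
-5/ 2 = -2.50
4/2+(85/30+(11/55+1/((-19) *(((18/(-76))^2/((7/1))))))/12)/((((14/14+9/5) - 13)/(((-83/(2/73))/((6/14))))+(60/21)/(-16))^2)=413593046612066/5485813209243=75.39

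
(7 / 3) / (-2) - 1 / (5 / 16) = -131 / 30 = -4.37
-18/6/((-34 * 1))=3/34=0.09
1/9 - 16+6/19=-2663/171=-15.57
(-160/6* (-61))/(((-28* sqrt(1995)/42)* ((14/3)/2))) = -488* sqrt(1995)/931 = -23.41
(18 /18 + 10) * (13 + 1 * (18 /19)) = 2915 /19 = 153.42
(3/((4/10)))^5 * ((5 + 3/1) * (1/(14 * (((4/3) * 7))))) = 2278125/1568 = 1452.89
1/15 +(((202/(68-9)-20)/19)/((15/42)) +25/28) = -139673/94164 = -1.48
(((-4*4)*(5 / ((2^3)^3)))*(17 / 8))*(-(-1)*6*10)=-1275 / 64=-19.92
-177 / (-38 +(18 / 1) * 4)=-177 / 34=-5.21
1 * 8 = 8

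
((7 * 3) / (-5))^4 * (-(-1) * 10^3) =1555848 / 5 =311169.60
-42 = -42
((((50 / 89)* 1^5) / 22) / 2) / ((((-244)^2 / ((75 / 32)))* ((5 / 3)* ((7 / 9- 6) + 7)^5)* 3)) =22143375 / 3911490067234816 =0.00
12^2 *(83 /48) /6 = 83 /2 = 41.50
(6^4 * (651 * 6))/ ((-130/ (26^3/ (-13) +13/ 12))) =263022228/ 5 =52604445.60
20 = 20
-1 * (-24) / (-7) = -3.43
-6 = -6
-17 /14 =-1.21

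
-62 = -62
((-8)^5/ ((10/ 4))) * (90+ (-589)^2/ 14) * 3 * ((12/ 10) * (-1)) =205365510144/ 175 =1173517200.82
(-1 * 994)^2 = 988036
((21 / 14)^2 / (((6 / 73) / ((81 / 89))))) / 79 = 17739 / 56248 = 0.32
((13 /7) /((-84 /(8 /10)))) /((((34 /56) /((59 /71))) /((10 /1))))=-6136 /25347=-0.24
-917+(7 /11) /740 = -7464373 /8140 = -917.00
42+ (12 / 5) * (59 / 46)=5184 / 115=45.08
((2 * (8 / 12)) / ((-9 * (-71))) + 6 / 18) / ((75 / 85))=0.38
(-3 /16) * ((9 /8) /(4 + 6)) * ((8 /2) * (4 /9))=-3 /80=-0.04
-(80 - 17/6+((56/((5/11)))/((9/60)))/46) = -4371/46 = -95.02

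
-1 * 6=-6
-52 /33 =-1.58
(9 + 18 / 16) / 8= 1.27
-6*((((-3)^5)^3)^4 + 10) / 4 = -127173474825648610542883299633 / 2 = -63586737412824305271441650000.00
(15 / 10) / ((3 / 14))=7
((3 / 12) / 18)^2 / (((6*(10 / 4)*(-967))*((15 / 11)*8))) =-11 / 9023270400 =-0.00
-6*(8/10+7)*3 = -702/5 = -140.40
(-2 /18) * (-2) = 2 /9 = 0.22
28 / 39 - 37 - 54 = -3521 / 39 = -90.28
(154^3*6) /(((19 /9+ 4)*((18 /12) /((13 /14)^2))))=10306296 /5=2061259.20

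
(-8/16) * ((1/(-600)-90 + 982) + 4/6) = -178533/400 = -446.33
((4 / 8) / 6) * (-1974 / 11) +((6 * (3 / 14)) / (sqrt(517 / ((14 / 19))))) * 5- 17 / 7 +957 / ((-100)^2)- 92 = -84151311 / 770000 +45 * sqrt(137522) / 68761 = -109.04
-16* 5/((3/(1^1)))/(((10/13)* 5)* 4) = -26/15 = -1.73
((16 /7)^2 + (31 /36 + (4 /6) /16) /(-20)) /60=73091 /846720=0.09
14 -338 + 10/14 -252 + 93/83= -333590/581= -574.17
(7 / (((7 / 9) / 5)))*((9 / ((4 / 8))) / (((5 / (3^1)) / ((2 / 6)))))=162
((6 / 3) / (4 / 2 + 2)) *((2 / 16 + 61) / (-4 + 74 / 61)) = -29829 / 2720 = -10.97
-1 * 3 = -3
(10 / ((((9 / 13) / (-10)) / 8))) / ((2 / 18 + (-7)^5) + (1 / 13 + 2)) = 135200 / 1966163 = 0.07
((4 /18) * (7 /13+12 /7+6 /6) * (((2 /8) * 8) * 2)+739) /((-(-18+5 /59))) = 35848931 /865683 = 41.41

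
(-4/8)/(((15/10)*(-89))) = 1/267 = 0.00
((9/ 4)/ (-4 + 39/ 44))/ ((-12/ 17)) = 1.02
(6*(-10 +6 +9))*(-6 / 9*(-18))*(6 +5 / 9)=2360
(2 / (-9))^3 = -8 / 729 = -0.01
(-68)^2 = 4624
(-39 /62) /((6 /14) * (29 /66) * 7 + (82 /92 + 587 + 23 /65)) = -641355 /601112878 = -0.00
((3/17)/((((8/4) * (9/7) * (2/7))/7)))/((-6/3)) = -343/408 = -0.84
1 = 1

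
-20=-20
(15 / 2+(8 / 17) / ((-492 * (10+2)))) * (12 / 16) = 47047 / 8364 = 5.62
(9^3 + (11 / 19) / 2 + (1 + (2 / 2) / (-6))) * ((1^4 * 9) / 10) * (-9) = -1123659 / 190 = -5913.99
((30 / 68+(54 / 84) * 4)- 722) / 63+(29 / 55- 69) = -65878949 / 824670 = -79.89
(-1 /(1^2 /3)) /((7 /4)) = -12 /7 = -1.71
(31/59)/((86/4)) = 62/2537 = 0.02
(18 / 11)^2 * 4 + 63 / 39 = 19389 / 1573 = 12.33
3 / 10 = 0.30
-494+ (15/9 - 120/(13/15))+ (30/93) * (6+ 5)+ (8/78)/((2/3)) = -758155/1209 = -627.09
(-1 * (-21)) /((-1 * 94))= -21 /94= -0.22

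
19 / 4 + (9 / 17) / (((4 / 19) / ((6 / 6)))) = 247 / 34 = 7.26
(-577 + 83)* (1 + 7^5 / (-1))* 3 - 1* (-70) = 24906562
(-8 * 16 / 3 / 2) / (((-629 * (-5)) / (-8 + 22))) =-896 / 9435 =-0.09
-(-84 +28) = 56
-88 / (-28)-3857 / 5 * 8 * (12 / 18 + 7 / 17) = -2374790 / 357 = -6652.07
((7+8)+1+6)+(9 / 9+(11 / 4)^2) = 489 / 16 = 30.56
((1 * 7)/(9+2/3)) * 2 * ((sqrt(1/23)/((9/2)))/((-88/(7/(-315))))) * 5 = 0.00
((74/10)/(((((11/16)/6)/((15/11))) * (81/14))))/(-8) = -2072/1089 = -1.90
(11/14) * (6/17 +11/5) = 341/170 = 2.01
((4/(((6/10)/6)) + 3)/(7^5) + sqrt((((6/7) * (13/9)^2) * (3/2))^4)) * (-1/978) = -4899953/665708463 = -0.01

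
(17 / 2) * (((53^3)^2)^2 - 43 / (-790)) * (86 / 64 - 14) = -534406173817594412803178241 / 10112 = -52848711809493118354744.68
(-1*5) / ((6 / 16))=-40 / 3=-13.33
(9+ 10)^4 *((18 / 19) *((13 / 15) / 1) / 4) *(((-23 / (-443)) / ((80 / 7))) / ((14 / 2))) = 6152523 / 354400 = 17.36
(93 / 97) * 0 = 0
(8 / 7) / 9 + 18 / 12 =205 / 126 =1.63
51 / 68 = 3 / 4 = 0.75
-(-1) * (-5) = -5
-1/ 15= -0.07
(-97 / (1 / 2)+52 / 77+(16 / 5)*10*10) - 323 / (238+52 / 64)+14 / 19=704688900 / 5590123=126.06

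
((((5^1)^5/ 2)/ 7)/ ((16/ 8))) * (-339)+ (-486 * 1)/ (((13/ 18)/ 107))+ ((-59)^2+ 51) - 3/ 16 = -154781213/ 1456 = -106305.78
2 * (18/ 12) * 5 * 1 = 15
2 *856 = 1712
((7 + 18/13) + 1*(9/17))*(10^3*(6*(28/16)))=20685000/221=93597.29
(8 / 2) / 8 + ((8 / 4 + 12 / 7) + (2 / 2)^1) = 73 / 14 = 5.21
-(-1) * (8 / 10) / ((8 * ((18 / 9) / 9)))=9 / 20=0.45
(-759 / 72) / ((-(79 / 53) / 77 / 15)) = 5162465 / 632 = 8168.46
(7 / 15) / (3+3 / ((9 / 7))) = 7 / 80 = 0.09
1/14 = 0.07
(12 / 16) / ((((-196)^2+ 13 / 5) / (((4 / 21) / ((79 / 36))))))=0.00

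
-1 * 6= -6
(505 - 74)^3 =80062991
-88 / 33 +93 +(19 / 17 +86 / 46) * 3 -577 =-477.71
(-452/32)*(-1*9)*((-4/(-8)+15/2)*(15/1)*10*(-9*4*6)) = -32950800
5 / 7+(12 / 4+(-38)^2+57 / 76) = 40557 / 28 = 1448.46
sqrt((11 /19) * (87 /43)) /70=sqrt(781869) /57190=0.02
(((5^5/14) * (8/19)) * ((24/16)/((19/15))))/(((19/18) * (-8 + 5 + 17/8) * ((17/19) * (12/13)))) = -43875000/300713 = -145.90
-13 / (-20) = 13 / 20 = 0.65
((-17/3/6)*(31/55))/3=-527/2970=-0.18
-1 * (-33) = 33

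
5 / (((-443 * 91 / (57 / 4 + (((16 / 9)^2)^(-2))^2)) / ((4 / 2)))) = -306231653445 / 86571508301824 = -0.00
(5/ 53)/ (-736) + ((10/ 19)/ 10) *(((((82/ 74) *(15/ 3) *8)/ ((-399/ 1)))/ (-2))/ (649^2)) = -590696097925/ 4608624223918176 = -0.00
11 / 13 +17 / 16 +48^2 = 479629 / 208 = 2305.91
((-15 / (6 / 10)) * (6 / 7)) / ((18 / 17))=-425 / 21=-20.24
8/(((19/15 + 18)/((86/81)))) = 3440/7803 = 0.44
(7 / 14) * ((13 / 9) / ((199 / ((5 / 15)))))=13 / 10746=0.00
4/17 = 0.24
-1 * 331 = -331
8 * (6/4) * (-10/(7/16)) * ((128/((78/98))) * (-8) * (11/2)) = 25231360/13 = 1940873.85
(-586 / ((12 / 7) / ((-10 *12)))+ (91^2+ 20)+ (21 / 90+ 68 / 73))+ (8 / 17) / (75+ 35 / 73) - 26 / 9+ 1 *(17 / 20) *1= 6070439251361 / 123082380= 49320.13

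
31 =31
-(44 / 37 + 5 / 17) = -933 / 629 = -1.48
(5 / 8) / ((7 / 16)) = 10 / 7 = 1.43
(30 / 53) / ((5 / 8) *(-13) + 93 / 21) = -560 / 3657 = -0.15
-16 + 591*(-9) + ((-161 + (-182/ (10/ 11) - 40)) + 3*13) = -28486/ 5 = -5697.20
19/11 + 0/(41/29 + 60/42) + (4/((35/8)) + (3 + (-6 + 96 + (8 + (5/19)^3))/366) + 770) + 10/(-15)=249757793601/322167230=775.24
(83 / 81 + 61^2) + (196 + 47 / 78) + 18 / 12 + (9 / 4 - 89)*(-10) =10082743 / 2106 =4787.63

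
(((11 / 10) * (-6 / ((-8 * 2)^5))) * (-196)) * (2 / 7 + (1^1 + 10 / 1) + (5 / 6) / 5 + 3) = -46739 / 2621440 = -0.02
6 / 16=3 / 8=0.38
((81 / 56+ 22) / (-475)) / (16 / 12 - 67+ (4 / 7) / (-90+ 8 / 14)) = 1232907 / 1640342200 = 0.00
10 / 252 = 5 / 126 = 0.04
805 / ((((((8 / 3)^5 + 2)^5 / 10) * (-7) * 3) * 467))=-162396983476575 / 9495248762661390354249104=-0.00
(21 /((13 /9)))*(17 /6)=1071 /26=41.19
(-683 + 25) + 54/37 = -24292/37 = -656.54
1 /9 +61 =550 /9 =61.11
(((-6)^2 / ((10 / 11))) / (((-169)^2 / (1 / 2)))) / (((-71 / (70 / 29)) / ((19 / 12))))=-4389 / 117614198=-0.00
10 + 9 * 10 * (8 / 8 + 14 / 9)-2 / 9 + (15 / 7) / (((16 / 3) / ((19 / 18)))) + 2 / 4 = 485255 / 2016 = 240.70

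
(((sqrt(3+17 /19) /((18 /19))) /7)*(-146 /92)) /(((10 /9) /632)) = -5767*sqrt(1406) /805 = -268.63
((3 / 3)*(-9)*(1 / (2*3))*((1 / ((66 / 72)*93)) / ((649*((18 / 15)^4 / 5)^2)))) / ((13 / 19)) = -185546875 / 805380630912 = -0.00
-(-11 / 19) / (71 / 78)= 858 / 1349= 0.64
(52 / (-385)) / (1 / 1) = -52 / 385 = -0.14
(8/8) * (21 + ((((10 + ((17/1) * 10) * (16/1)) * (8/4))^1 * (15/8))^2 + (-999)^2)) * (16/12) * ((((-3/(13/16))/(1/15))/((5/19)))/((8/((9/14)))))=-217110686769/91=-2385831722.74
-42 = -42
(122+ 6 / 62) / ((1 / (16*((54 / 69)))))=1528.86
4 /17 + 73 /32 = 1369 /544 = 2.52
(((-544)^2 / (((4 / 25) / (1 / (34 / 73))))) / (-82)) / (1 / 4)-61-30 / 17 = -135064547 / 697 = -193779.84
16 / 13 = 1.23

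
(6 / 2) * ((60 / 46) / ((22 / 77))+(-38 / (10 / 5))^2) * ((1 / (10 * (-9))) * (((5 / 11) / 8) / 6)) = -1051 / 9108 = -0.12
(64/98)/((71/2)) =64/3479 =0.02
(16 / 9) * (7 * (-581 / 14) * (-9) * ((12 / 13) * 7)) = 390432 / 13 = 30033.23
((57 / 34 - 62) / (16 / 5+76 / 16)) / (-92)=10255 / 124338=0.08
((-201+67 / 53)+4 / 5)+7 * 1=-50863 / 265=-191.94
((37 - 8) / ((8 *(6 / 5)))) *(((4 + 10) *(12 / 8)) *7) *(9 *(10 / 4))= 319725 / 32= 9991.41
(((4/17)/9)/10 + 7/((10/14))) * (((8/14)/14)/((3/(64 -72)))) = -119984/112455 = -1.07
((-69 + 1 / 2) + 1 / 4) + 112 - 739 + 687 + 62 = 215 / 4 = 53.75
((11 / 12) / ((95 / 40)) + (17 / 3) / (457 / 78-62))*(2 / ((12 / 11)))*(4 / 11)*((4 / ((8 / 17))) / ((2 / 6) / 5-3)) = -1511810 / 2745633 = -0.55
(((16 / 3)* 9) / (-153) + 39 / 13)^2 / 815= 18769 / 2119815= 0.01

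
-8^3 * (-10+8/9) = 41984/9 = 4664.89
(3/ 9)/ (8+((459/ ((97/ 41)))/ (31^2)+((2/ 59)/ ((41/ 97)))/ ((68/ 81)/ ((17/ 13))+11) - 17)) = -212638883389/ 5608070393220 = -0.04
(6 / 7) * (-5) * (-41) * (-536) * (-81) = 53401680 / 7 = 7628811.43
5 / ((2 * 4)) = 5 / 8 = 0.62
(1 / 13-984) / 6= -12791 / 78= -163.99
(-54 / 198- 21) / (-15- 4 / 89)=1602 / 1133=1.41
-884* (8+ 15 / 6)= -9282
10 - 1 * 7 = 3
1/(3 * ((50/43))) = 43/150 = 0.29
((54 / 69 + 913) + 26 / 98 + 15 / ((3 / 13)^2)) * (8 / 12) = 8085422 / 10143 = 797.14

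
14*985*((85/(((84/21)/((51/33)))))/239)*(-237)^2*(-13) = -7275153515175/5258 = -1383635130.31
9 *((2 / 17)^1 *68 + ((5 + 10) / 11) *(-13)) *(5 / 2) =-4815 / 22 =-218.86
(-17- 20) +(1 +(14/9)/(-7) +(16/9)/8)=-36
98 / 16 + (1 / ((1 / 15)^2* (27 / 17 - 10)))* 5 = -145993 / 1144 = -127.62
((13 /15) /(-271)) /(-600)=13 /2439000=0.00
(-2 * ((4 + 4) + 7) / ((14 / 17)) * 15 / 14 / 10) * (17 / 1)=-13005 / 196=-66.35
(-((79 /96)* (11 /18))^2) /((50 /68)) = -12837737 /37324800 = -0.34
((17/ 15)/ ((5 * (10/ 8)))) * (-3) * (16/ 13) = -1088/ 1625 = -0.67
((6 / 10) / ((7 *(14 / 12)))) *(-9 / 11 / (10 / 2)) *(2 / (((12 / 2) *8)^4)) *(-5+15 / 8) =1 / 70647808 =0.00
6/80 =3/40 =0.08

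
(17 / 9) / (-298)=-17 / 2682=-0.01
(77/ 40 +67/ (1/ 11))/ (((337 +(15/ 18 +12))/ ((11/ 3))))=325127/ 41980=7.74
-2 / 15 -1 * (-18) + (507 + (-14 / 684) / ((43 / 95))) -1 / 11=524.73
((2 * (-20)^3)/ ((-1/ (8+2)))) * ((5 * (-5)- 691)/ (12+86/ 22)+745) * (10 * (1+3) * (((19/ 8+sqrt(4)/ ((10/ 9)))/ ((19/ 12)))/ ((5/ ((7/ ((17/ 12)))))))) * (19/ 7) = 3770695618560/ 119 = 31686517803.03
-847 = -847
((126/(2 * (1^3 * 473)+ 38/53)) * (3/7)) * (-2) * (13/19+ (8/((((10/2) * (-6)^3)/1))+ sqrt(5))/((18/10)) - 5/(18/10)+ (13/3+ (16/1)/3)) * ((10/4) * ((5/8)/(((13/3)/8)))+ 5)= -189844145/27885312 - 162975 * sqrt(5)/326144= -7.93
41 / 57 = 0.72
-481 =-481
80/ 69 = 1.16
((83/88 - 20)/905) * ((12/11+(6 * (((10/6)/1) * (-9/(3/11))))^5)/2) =18048264866769969/438020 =41204202700.26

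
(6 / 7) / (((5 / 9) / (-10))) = -108 / 7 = -15.43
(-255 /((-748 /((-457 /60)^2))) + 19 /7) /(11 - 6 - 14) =-1662583 /665280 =-2.50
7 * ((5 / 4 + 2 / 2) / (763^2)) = 9 / 332668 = 0.00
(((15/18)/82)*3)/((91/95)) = 0.03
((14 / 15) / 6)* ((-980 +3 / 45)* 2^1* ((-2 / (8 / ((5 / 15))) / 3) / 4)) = 102893 / 48600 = 2.12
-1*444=-444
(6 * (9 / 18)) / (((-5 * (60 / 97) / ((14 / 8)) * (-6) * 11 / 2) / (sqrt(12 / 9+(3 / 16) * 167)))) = 679 * sqrt(4701) / 158400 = 0.29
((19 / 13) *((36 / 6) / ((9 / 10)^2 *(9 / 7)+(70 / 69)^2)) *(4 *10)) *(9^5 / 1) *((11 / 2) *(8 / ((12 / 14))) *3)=138195637039152000 / 89709997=1540470869.03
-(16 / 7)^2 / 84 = -64 / 1029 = -0.06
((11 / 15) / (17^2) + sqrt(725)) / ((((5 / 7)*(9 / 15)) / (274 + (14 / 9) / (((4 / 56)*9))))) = 344806 / 210681 + 783650*sqrt(29) / 243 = 17368.24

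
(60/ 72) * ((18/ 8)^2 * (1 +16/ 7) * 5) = 15525/ 224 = 69.31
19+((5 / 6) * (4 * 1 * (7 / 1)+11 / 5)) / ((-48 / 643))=-91621 / 288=-318.13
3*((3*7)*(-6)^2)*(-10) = -22680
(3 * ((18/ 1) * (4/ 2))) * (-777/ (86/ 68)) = -66352.19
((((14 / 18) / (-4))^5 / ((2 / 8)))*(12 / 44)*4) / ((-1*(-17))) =-16807 / 235566144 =-0.00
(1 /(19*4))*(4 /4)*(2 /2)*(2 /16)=1 /608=0.00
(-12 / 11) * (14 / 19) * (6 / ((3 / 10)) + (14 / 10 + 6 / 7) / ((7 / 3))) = -11208 / 665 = -16.85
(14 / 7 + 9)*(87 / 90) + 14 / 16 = 11.51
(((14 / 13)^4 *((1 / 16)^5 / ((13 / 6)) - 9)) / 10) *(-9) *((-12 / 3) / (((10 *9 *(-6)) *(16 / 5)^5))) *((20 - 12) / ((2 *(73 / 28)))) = 42957076427125 / 116412464333062144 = 0.00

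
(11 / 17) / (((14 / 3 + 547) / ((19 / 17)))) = 627 / 478295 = 0.00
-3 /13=-0.23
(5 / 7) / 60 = 1 / 84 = 0.01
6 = 6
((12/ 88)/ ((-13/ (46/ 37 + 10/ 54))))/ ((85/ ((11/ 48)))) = -0.00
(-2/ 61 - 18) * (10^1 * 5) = -55000/ 61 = -901.64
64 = 64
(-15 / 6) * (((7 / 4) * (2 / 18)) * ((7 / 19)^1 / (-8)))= 245 / 10944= 0.02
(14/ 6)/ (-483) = -1/ 207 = -0.00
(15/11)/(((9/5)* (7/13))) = 325/231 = 1.41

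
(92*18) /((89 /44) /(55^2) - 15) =-220413600 /1996411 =-110.40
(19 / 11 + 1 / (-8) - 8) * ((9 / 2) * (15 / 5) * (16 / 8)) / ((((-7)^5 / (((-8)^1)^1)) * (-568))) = 15201 / 105010136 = 0.00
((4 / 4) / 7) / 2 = 1 / 14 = 0.07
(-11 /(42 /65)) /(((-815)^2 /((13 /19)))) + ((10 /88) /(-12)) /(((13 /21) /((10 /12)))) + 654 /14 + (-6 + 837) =10137518986333 /11550075680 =877.70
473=473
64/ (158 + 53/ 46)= 2944/ 7321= 0.40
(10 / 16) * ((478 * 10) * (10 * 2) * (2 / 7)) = 119500 / 7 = 17071.43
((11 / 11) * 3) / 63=1 / 21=0.05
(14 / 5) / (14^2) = 1 / 70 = 0.01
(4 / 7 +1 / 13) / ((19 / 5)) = 295 / 1729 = 0.17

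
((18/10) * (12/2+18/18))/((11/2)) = 126/55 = 2.29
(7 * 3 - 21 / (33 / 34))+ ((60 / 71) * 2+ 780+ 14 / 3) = 1840943 / 2343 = 785.72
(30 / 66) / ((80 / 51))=51 / 176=0.29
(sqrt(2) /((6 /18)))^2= 18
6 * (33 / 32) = 99 / 16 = 6.19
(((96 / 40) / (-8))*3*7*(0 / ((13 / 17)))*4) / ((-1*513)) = 0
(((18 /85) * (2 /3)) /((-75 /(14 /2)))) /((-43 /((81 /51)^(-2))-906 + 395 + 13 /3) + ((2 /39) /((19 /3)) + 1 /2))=705432 /32905369625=0.00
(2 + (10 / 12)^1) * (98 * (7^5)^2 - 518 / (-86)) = 6745320630755 / 86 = 78433960822.73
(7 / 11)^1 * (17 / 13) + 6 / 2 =548 / 143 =3.83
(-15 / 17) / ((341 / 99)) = -135 / 527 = -0.26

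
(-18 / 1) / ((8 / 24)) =-54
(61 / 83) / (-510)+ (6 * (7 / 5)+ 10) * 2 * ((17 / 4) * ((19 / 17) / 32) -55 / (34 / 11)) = -219900107 / 338640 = -649.36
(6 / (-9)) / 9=-2 / 27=-0.07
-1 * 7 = -7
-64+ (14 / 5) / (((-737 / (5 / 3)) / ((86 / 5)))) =-708724 / 11055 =-64.11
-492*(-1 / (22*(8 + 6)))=123 / 77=1.60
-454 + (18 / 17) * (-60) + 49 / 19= -166329 / 323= -514.95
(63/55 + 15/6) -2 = 181/110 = 1.65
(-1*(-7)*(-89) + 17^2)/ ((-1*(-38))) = -167/ 19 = -8.79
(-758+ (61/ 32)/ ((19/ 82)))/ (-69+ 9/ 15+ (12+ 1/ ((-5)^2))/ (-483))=393180975/ 35882032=10.96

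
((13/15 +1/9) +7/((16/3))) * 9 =1649/80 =20.61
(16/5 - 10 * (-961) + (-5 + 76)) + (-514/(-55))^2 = 29558901/3025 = 9771.54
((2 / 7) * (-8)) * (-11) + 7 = 225 / 7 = 32.14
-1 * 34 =-34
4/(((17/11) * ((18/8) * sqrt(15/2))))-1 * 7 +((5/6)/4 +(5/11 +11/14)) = -10259/1848 +176 * sqrt(30)/2295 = -5.13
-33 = -33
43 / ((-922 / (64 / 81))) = -1376 / 37341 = -0.04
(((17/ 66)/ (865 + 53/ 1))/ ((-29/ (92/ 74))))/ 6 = -23/ 11472516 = -0.00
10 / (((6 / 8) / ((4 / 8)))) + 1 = 23 / 3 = 7.67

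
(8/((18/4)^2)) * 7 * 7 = 19.36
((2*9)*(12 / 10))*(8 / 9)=96 / 5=19.20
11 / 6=1.83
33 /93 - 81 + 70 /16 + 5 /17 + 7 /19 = -6056473 /80104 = -75.61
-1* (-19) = 19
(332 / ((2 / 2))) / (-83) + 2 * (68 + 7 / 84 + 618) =8209 / 6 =1368.17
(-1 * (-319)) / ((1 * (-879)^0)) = 319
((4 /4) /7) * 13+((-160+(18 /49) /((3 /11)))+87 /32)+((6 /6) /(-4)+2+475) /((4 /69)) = 12653541 /1568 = 8069.86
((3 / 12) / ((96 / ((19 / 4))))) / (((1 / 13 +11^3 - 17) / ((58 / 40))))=7163 / 524789760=0.00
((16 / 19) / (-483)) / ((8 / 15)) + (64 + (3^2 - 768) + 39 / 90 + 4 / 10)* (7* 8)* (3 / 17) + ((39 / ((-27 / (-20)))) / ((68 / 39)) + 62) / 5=-5338853837 / 780045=-6844.29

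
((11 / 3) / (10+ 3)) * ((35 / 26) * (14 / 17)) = 2695 / 8619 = 0.31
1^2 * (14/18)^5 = 16807/59049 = 0.28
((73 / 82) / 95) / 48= 73 / 373920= 0.00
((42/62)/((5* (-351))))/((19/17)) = -119/344565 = -0.00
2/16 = 0.12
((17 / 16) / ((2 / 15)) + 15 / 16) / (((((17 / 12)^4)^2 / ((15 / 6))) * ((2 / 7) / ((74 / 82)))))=1239808550400 / 286006055081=4.33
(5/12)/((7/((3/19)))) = 5/532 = 0.01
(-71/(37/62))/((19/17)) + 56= -35466/703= -50.45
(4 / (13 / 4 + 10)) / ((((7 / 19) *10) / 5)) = 152 / 371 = 0.41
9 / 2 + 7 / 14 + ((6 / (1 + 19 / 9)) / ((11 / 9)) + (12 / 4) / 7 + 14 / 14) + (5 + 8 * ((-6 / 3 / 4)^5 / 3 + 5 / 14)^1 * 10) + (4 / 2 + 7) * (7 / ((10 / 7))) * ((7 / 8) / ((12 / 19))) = 101.84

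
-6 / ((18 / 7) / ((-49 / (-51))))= -343 / 153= -2.24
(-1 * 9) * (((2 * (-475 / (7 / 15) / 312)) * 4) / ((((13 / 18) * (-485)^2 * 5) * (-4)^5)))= -1539 / 5698993664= -0.00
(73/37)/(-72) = -0.03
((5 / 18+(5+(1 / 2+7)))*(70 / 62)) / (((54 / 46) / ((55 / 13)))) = 5091625 / 97929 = 51.99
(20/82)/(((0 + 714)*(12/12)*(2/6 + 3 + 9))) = 5/180523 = 0.00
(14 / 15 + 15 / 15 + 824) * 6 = 4955.60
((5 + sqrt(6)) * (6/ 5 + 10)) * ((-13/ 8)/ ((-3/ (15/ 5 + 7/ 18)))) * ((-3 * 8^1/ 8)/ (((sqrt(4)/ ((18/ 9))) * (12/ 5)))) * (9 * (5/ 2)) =-138775/ 48 -27755 * sqrt(6)/ 48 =-4307.51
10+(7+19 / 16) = 291 / 16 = 18.19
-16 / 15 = -1.07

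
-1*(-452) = 452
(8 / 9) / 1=8 / 9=0.89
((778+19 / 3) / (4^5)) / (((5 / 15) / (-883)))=-2077699 / 1024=-2029.00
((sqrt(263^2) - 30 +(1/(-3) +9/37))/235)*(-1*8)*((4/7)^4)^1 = -52946944/62630085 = -0.85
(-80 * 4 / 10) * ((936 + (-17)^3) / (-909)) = -127264 / 909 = -140.00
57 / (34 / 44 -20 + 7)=-1254 / 269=-4.66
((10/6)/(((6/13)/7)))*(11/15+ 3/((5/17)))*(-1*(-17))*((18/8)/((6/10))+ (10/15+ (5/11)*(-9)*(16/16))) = 2727361/1782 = 1530.51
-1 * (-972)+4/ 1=976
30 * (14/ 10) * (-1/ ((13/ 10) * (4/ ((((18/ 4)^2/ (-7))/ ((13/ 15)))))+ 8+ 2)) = -127575/ 25643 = -4.98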